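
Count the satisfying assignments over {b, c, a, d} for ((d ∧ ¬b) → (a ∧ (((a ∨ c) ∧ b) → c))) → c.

Initial set: {(((d ∧ ¬b) → (a ∧ (((a ∨ c) ∧ b) → c))) → c)}.
(((d ∧ ¬b) → (a ∧ (((a ∨ c) ∧ b) → c))) → c): β-rule — branch into ¬((d ∧ ¬b) → (a ∧ (((a ∨ c) ∧ b) → c)))  //  c.
  branch 1 (add ¬((d ∧ ¬b) → (a ∧ (((a ∨ c) ∧ b) → c)))):
    ¬((d ∧ ¬b) → (a ∧ (((a ∨ c) ∧ b) → c))): α-rule — add (d ∧ ¬b), ¬(a ∧ (((a ∨ c) ∧ b) → c)).
    (d ∧ ¬b): α-rule — add d, ¬b.
    ¬(a ∧ (((a ∨ c) ∧ b) → c)): β-rule — branch into ¬a  //  ¬(((a ∨ c) ∧ b) → c).
      branch 1.1 (add ¬a):
        ○ open, literals {a=0, b=0, d=1}.
      branch 1.2 (add ¬(((a ∨ c) ∧ b) → c)):
        ¬(((a ∨ c) ∧ b) → c): α-rule — add ((a ∨ c) ∧ b), ¬c.
        ((a ∨ c) ∧ b): α-rule — add (a ∨ c), b.
        × closes — contains both b and ¬b.
  branch 2 (add c):
    ○ open, literals {c=1}.
1 branch closed, 2 open.
Each open branch fixes some atoms; the unmentioned ones are free. Counting distinct full assignments: branch {a=0, b=0, d=1} (c) contributes 2 new; branch {c=1} (b, a, d) contributes 7 new. Total: 9.

9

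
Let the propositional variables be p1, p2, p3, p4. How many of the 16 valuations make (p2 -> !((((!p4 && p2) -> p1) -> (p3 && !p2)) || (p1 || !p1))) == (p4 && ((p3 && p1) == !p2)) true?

6

Initial set: {((p2 -> !((((!p4 && p2) -> p1) -> (p3 && !p2)) || (p1 || !p1))) == (p4 && ((p3 && p1) == !p2)))}.
((p2 -> !((((!p4 && p2) -> p1) -> (p3 && !p2)) || (p1 || !p1))) == (p4 && ((p3 && p1) == !p2))): β-rule — branch into (p2 -> !((((!p4 && p2) -> p1) -> (p3 && !p2)) || (p1 || !p1))), (p4 && ((p3 && p1) == !p2))  //  !(p2 -> !((((!p4 && p2) -> p1) -> (p3 && !p2)) || (p1 || !p1))), !(p4 && ((p3 && p1) == !p2)).
  branch 1 (add (p2 -> !((((!p4 && p2) -> p1) -> (p3 && !p2)) || (p1 || !p1))), (p4 && ((p3 && p1) == !p2))):
    (p4 && ((p3 && p1) == !p2)): α-rule — add p4, ((p3 && p1) == !p2).
    (p2 -> !((((!p4 && p2) -> p1) -> (p3 && !p2)) || (p1 || !p1))): β-rule — branch into !p2  //  !((((!p4 && p2) -> p1) -> (p3 && !p2)) || (p1 || !p1)).
      branch 1.1 (add !p2):
        ((p3 && p1) == !p2): β-rule — branch into (p3 && p1), !p2  //  !(p3 && p1), !!p2.
          branch 1.1.1 (add (p3 && p1), !p2):
            (p3 && p1): α-rule — add p3, p1.
            ○ open, literals {p1=T, p2=F, p3=T, p4=T}.
          branch 1.1.2 (add !(p3 && p1), !!p2):
            × closes — contains both p2 and !p2.
      branch 1.2 (add !((((!p4 && p2) -> p1) -> (p3 && !p2)) || (p1 || !p1))):
        !((((!p4 && p2) -> p1) -> (p3 && !p2)) || (p1 || !p1)): α-rule — add !(((!p4 && p2) -> p1) -> (p3 && !p2)), !(p1 || !p1).
        !(((!p4 && p2) -> p1) -> (p3 && !p2)): α-rule — add ((!p4 && p2) -> p1), !(p3 && !p2).
        !(p1 || !p1): α-rule — add !p1, !!p1.
        × closes — contains both p1 and !p1.
  branch 2 (add !(p2 -> !((((!p4 && p2) -> p1) -> (p3 && !p2)) || (p1 || !p1))), !(p4 && ((p3 && p1) == !p2))):
    !(p2 -> !((((!p4 && p2) -> p1) -> (p3 && !p2)) || (p1 || !p1))): α-rule — add p2, !!((((!p4 && p2) -> p1) -> (p3 && !p2)) || (p1 || !p1)).
    !(p4 && ((p3 && p1) == !p2)): β-rule — branch into !p4  //  !((p3 && p1) == !p2).
      branch 2.1 (add !p4):
        !!((((!p4 && p2) -> p1) -> (p3 && !p2)) || (p1 || !p1)): β-rule — branch into (((!p4 && p2) -> p1) -> (p3 && !p2))  //  (p1 || !p1).
          branch 2.1.1 (add (((!p4 && p2) -> p1) -> (p3 && !p2))):
            (((!p4 && p2) -> p1) -> (p3 && !p2)): β-rule — branch into !((!p4 && p2) -> p1)  //  (p3 && !p2).
              branch 2.1.1.1 (add !((!p4 && p2) -> p1)):
                !((!p4 && p2) -> p1): α-rule — add (!p4 && p2), !p1.
                (!p4 && p2): α-rule — add !p4, p2.
                ○ open, literals {p1=F, p2=T, p4=F}.
              branch 2.1.1.2 (add (p3 && !p2)):
                (p3 && !p2): α-rule — add p3, !p2.
                × closes — contains both p2 and !p2.
          branch 2.1.2 (add (p1 || !p1)):
            (p1 || !p1): β-rule — branch into p1  //  !p1.
              branch 2.1.2.1 (add p1):
                ○ open, literals {p1=T, p2=T, p4=F}.
              branch 2.1.2.2 (add !p1):
                ○ open, literals {p1=F, p2=T, p4=F}.
      branch 2.2 (add !((p3 && p1) == !p2)):
        !!((((!p4 && p2) -> p1) -> (p3 && !p2)) || (p1 || !p1)): β-rule — branch into (((!p4 && p2) -> p1) -> (p3 && !p2))  //  (p1 || !p1).
          branch 2.2.1 (add (((!p4 && p2) -> p1) -> (p3 && !p2))):
            !((p3 && p1) == !p2): β-rule — branch into (p3 && p1), !!p2  //  !(p3 && p1), !p2.
              branch 2.2.1.1 (add (p3 && p1), !!p2):
                (p3 && p1): α-rule — add p3, p1.
                (((!p4 && p2) -> p1) -> (p3 && !p2)): β-rule — branch into !((!p4 && p2) -> p1)  //  (p3 && !p2).
                  branch 2.2.1.1.1 (add !((!p4 && p2) -> p1)):
                    !((!p4 && p2) -> p1): α-rule — add (!p4 && p2), !p1.
                    × closes — contains both p1 and !p1.
                  branch 2.2.1.1.2 (add (p3 && !p2)):
                    (p3 && !p2): α-rule — add p3, !p2.
                    × closes — contains both p2 and !p2.
              branch 2.2.1.2 (add !(p3 && p1), !p2):
                × closes — contains both p2 and !p2.
          branch 2.2.2 (add (p1 || !p1)):
            !((p3 && p1) == !p2): β-rule — branch into (p3 && p1), !!p2  //  !(p3 && p1), !p2.
              branch 2.2.2.1 (add (p3 && p1), !!p2):
                (p3 && p1): α-rule — add p3, p1.
                (p1 || !p1): β-rule — branch into p1  //  !p1.
                  branch 2.2.2.1.1 (add p1):
                    ○ open, literals {p1=T, p2=T, p3=T}.
                  branch 2.2.2.1.2 (add !p1):
                    × closes — contains both p1 and !p1.
              branch 2.2.2.2 (add !(p3 && p1), !p2):
                × closes — contains both p2 and !p2.
8 branches closed, 5 open.
Each open branch fixes some atoms; the unmentioned ones are free. Counting distinct full assignments: branch {p1=T, p2=F, p3=T, p4=T} (none free) contributes 1 new; branch {p1=F, p2=T, p4=F} (p3) contributes 2 new; branch {p1=T, p2=T, p4=F} (p3) contributes 2 new; branch {p1=F, p2=T, p4=F} (p3) contributes 0 new; branch {p1=T, p2=T, p3=T} (p4) contributes 1 new. Total: 6.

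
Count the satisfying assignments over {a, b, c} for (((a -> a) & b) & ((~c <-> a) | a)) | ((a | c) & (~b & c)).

5

Initial set: {((((a -> a) & b) & ((~c <-> a) | a)) | ((a | c) & (~b & c)))}.
((((a -> a) & b) & ((~c <-> a) | a)) | ((a | c) & (~b & c))): β-rule — branch into (((a -> a) & b) & ((~c <-> a) | a))  //  ((a | c) & (~b & c)).
  branch 1 (add (((a -> a) & b) & ((~c <-> a) | a))):
    (((a -> a) & b) & ((~c <-> a) | a)): α-rule — add ((a -> a) & b), ((~c <-> a) | a).
    ((a -> a) & b): α-rule — add (a -> a), b.
    ((~c <-> a) | a): β-rule — branch into (~c <-> a)  //  a.
      branch 1.1 (add (~c <-> a)):
        (a -> a): β-rule — branch into ~a  //  a.
          branch 1.1.1 (add ~a):
            (~c <-> a): β-rule — branch into ~c, a  //  ~~c, ~a.
              branch 1.1.1.1 (add ~c, a):
                × closes — contains both a and ~a.
              branch 1.1.1.2 (add ~~c, ~a):
                ○ open, literals {a=F, b=T, c=T}.
          branch 1.1.2 (add a):
            (~c <-> a): β-rule — branch into ~c, a  //  ~~c, ~a.
              branch 1.1.2.1 (add ~c, a):
                ○ open, literals {a=T, b=T, c=F}.
              branch 1.1.2.2 (add ~~c, ~a):
                × closes — contains both a and ~a.
      branch 1.2 (add a):
        (a -> a): β-rule — branch into ~a  //  a.
          branch 1.2.1 (add ~a):
            × closes — contains both a and ~a.
          branch 1.2.2 (add a):
            ○ open, literals {a=T, b=T}.
  branch 2 (add ((a | c) & (~b & c))):
    ((a | c) & (~b & c)): α-rule — add (a | c), (~b & c).
    (~b & c): α-rule — add ~b, c.
    (a | c): β-rule — branch into a  //  c.
      branch 2.1 (add a):
        ○ open, literals {a=T, b=F, c=T}.
      branch 2.2 (add c):
        ○ open, literals {b=F, c=T}.
3 branches closed, 5 open.
Each open branch fixes some atoms; the unmentioned ones are free. Counting distinct full assignments: branch {a=F, b=T, c=T} (none free) contributes 1 new; branch {a=T, b=T, c=F} (none free) contributes 1 new; branch {a=T, b=T} (c) contributes 1 new; branch {a=T, b=F, c=T} (none free) contributes 1 new; branch {b=F, c=T} (a) contributes 1 new. Total: 5.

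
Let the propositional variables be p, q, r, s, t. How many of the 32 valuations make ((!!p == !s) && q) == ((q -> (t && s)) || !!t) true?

8

Initial set: {(((!!p == !s) && q) == ((q -> (t && s)) || !!t))}.
(((!!p == !s) && q) == ((q -> (t && s)) || !!t)): β-rule — branch into ((!!p == !s) && q), ((q -> (t && s)) || !!t)  //  !((!!p == !s) && q), !((q -> (t && s)) || !!t).
  branch 1 (add ((!!p == !s) && q), ((q -> (t && s)) || !!t)):
    ((!!p == !s) && q): α-rule — add (!!p == !s), q.
    ((q -> (t && s)) || !!t): β-rule — branch into (q -> (t && s))  //  !!t.
      branch 1.1 (add (q -> (t && s))):
        (!!p == !s): β-rule — branch into !!p, !s  //  !!!p, !!s.
          branch 1.1.1 (add !!p, !s):
            !!p: drop double negation, giving p.
            (q -> (t && s)): β-rule — branch into !q  //  (t && s).
              branch 1.1.1.1 (add !q):
                × closes — contains both q and !q.
              branch 1.1.1.2 (add (t && s)):
                (t && s): α-rule — add t, s.
                × closes — contains both s and !s.
          branch 1.1.2 (add !!!p, !!s):
            !!!p: drop double negation, giving !p.
            (q -> (t && s)): β-rule — branch into !q  //  (t && s).
              branch 1.1.2.1 (add !q):
                × closes — contains both q and !q.
              branch 1.1.2.2 (add (t && s)):
                (t && s): α-rule — add t, s.
                ○ open, literals {p=F, q=T, s=T, t=T}.
      branch 1.2 (add !!t):
        !!t: drop double negation, giving t.
        (!!p == !s): β-rule — branch into !!p, !s  //  !!!p, !!s.
          branch 1.2.1 (add !!p, !s):
            !!p: drop double negation, giving p.
            ○ open, literals {p=T, q=T, s=F, t=T}.
          branch 1.2.2 (add !!!p, !!s):
            !!!p: drop double negation, giving !p.
            ○ open, literals {p=F, q=T, s=T, t=T}.
  branch 2 (add !((!!p == !s) && q), !((q -> (t && s)) || !!t)):
    !((q -> (t && s)) || !!t): α-rule — add !(q -> (t && s)), !!!t.
    !(q -> (t && s)): α-rule — add q, !(t && s).
    !!!t: drop double negation, giving !t.
    !((!!p == !s) && q): β-rule — branch into !(!!p == !s)  //  !q.
      branch 2.1 (add !(!!p == !s)):
        !(t && s): β-rule — branch into !t  //  !s.
          branch 2.1.1 (add !t):
            !(!!p == !s): β-rule — branch into !!p, !!s  //  !!!p, !s.
              branch 2.1.1.1 (add !!p, !!s):
                !!p: drop double negation, giving p.
                ○ open, literals {p=T, q=T, s=T, t=F}.
              branch 2.1.1.2 (add !!!p, !s):
                !!!p: drop double negation, giving !p.
                ○ open, literals {p=F, q=T, s=F, t=F}.
          branch 2.1.2 (add !s):
            !(!!p == !s): β-rule — branch into !!p, !!s  //  !!!p, !s.
              branch 2.1.2.1 (add !!p, !!s):
                × closes — contains both s and !s.
              branch 2.1.2.2 (add !!!p, !s):
                !!!p: drop double negation, giving !p.
                ○ open, literals {p=F, q=T, s=F, t=F}.
      branch 2.2 (add !q):
        × closes — contains both q and !q.
5 branches closed, 6 open.
Each open branch fixes some atoms; the unmentioned ones are free. Counting distinct full assignments: branch {p=F, q=T, s=T, t=T} (r) contributes 2 new; branch {p=T, q=T, s=F, t=T} (r) contributes 2 new; branch {p=F, q=T, s=T, t=T} (r) contributes 0 new; branch {p=T, q=T, s=T, t=F} (r) contributes 2 new; branch {p=F, q=T, s=F, t=F} (r) contributes 2 new; branch {p=F, q=T, s=F, t=F} (r) contributes 0 new. Total: 8.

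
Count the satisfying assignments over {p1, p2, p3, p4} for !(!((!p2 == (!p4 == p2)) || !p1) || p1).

8

Initial set: {T !(!((!p2 == (!p4 == p2)) || !p1) || p1)}.
T !(!((!p2 == (!p4 == p2)) || !p1) || p1): α-rule — add F !((!p2 == (!p4 == p2)) || !p1), F p1.
F !((!p2 == (!p4 == p2)) || !p1): β-rule — branch into T (!p2 == (!p4 == p2))  //  T !p1.
  branch 1 (add T (!p2 == (!p4 == p2))):
    T (!p2 == (!p4 == p2)): β-rule — branch into T !p2, T (!p4 == p2)  //  F !p2, F (!p4 == p2).
      branch 1.1 (add T !p2, T (!p4 == p2)):
        T (!p4 == p2): β-rule — branch into T !p4, T p2  //  F !p4, F p2.
          branch 1.1.1 (add T !p4, T p2):
            × closes — contains both p2 and !p2.
          branch 1.1.2 (add F !p4, F p2):
            ○ open, literals {p1=false, p2=false, p4=true}.
      branch 1.2 (add F !p2, F (!p4 == p2)):
        F (!p4 == p2): β-rule — branch into T !p4, F p2  //  F !p4, T p2.
          branch 1.2.1 (add T !p4, F p2):
            × closes — contains both p2 and !p2.
          branch 1.2.2 (add F !p4, T p2):
            ○ open, literals {p1=false, p2=true, p4=true}.
  branch 2 (add T !p1):
    ○ open, literals {p1=false}.
2 branches closed, 3 open.
Each open branch fixes some atoms; the unmentioned ones are free. Counting distinct full assignments: branch {p1=false, p2=false, p4=true} (p3) contributes 2 new; branch {p1=false, p2=true, p4=true} (p3) contributes 2 new; branch {p1=false} (p2, p3, p4) contributes 4 new. Total: 8.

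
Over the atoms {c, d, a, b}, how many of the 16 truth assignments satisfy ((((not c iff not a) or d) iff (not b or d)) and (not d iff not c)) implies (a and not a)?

Initial set: {(((((not c iff not a) or d) iff (not b or d)) and (not d iff not c)) implies (a and not a))}.
(((((not c iff not a) or d) iff (not b or d)) and (not d iff not c)) implies (a and not a)): β-rule — branch into not ((((not c iff not a) or d) iff (not b or d)) and (not d iff not c))  //  (a and not a).
  branch 1 (add not ((((not c iff not a) or d) iff (not b or d)) and (not d iff not c))):
    not ((((not c iff not a) or d) iff (not b or d)) and (not d iff not c)): β-rule — branch into not (((not c iff not a) or d) iff (not b or d))  //  not (not d iff not c).
      branch 1.1 (add not (((not c iff not a) or d) iff (not b or d))):
        not (((not c iff not a) or d) iff (not b or d)): β-rule — branch into ((not c iff not a) or d), not (not b or d)  //  not ((not c iff not a) or d), (not b or d).
          branch 1.1.1 (add ((not c iff not a) or d), not (not b or d)):
            not (not b or d): α-rule — add not not b, not d.
            ((not c iff not a) or d): β-rule — branch into (not c iff not a)  //  d.
              branch 1.1.1.1 (add (not c iff not a)):
                (not c iff not a): β-rule — branch into not c, not a  //  not not c, not not a.
                  branch 1.1.1.1.1 (add not c, not a):
                    ○ open, literals {a=F, b=T, c=F, d=F}.
                  branch 1.1.1.1.2 (add not not c, not not a):
                    ○ open, literals {a=T, b=T, c=T, d=F}.
              branch 1.1.1.2 (add d):
                × closes — contains both d and not d.
          branch 1.1.2 (add not ((not c iff not a) or d), (not b or d)):
            not ((not c iff not a) or d): α-rule — add not (not c iff not a), not d.
            (not b or d): β-rule — branch into not b  //  d.
              branch 1.1.2.1 (add not b):
                not (not c iff not a): β-rule — branch into not c, not not a  //  not not c, not a.
                  branch 1.1.2.1.1 (add not c, not not a):
                    ○ open, literals {a=T, b=F, c=F, d=F}.
                  branch 1.1.2.1.2 (add not not c, not a):
                    ○ open, literals {a=F, b=F, c=T, d=F}.
              branch 1.1.2.2 (add d):
                × closes — contains both d and not d.
      branch 1.2 (add not (not d iff not c)):
        not (not d iff not c): β-rule — branch into not d, not not c  //  not not d, not c.
          branch 1.2.1 (add not d, not not c):
            ○ open, literals {c=T, d=F}.
          branch 1.2.2 (add not not d, not c):
            ○ open, literals {c=F, d=T}.
  branch 2 (add (a and not a)):
    (a and not a): α-rule — add a, not a.
    × closes — contains both a and not a.
3 branches closed, 6 open.
Each open branch fixes some atoms; the unmentioned ones are free. Counting distinct full assignments: branch {a=F, b=T, c=F, d=F} (none free) contributes 1 new; branch {a=T, b=T, c=T, d=F} (none free) contributes 1 new; branch {a=T, b=F, c=F, d=F} (none free) contributes 1 new; branch {a=F, b=F, c=T, d=F} (none free) contributes 1 new; branch {c=T, d=F} (a, b) contributes 2 new; branch {c=F, d=T} (a, b) contributes 4 new. Total: 10.

10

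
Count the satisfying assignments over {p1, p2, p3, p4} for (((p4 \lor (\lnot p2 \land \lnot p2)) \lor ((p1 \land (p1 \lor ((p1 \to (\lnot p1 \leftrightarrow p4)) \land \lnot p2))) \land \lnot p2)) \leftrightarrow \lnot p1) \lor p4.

12

Initial set: {((((p4 \lor (\lnot p2 \land \lnot p2)) \lor ((p1 \land (p1 \lor ((p1 \to (\lnot p1 \leftrightarrow p4)) \land \lnot p2))) \land \lnot p2)) \leftrightarrow \lnot p1) \lor p4)}.
((((p4 \lor (\lnot p2 \land \lnot p2)) \lor ((p1 \land (p1 \lor ((p1 \to (\lnot p1 \leftrightarrow p4)) \land \lnot p2))) \land \lnot p2)) \leftrightarrow \lnot p1) \lor p4): β-rule — branch into (((p4 \lor (\lnot p2 \land \lnot p2)) \lor ((p1 \land (p1 \lor ((p1 \to (\lnot p1 \leftrightarrow p4)) \land \lnot p2))) \land \lnot p2)) \leftrightarrow \lnot p1)  //  p4.
  branch 1 (add (((p4 \lor (\lnot p2 \land \lnot p2)) \lor ((p1 \land (p1 \lor ((p1 \to (\lnot p1 \leftrightarrow p4)) \land \lnot p2))) \land \lnot p2)) \leftrightarrow \lnot p1)):
    (((p4 \lor (\lnot p2 \land \lnot p2)) \lor ((p1 \land (p1 \lor ((p1 \to (\lnot p1 \leftrightarrow p4)) \land \lnot p2))) \land \lnot p2)) \leftrightarrow \lnot p1): β-rule — branch into ((p4 \lor (\lnot p2 \land \lnot p2)) \lor ((p1 \land (p1 \lor ((p1 \to (\lnot p1 \leftrightarrow p4)) \land \lnot p2))) \land \lnot p2)), \lnot p1  //  \lnot ((p4 \lor (\lnot p2 \land \lnot p2)) \lor ((p1 \land (p1 \lor ((p1 \to (\lnot p1 \leftrightarrow p4)) \land \lnot p2))) \land \lnot p2)), \lnot \lnot p1.
      branch 1.1 (add ((p4 \lor (\lnot p2 \land \lnot p2)) \lor ((p1 \land (p1 \lor ((p1 \to (\lnot p1 \leftrightarrow p4)) \land \lnot p2))) \land \lnot p2)), \lnot p1):
        ((p4 \lor (\lnot p2 \land \lnot p2)) \lor ((p1 \land (p1 \lor ((p1 \to (\lnot p1 \leftrightarrow p4)) \land \lnot p2))) \land \lnot p2)): β-rule — branch into (p4 \lor (\lnot p2 \land \lnot p2))  //  ((p1 \land (p1 \lor ((p1 \to (\lnot p1 \leftrightarrow p4)) \land \lnot p2))) \land \lnot p2).
          branch 1.1.1 (add (p4 \lor (\lnot p2 \land \lnot p2))):
            (p4 \lor (\lnot p2 \land \lnot p2)): β-rule — branch into p4  //  (\lnot p2 \land \lnot p2).
              branch 1.1.1.1 (add p4):
                ○ open, literals {p1=F, p4=T}.
              branch 1.1.1.2 (add (\lnot p2 \land \lnot p2)):
                (\lnot p2 \land \lnot p2): α-rule — add \lnot p2, \lnot p2.
                ○ open, literals {p1=F, p2=F}.
          branch 1.1.2 (add ((p1 \land (p1 \lor ((p1 \to (\lnot p1 \leftrightarrow p4)) \land \lnot p2))) \land \lnot p2)):
            ((p1 \land (p1 \lor ((p1 \to (\lnot p1 \leftrightarrow p4)) \land \lnot p2))) \land \lnot p2): α-rule — add (p1 \land (p1 \lor ((p1 \to (\lnot p1 \leftrightarrow p4)) \land \lnot p2))), \lnot p2.
            (p1 \land (p1 \lor ((p1 \to (\lnot p1 \leftrightarrow p4)) \land \lnot p2))): α-rule — add p1, (p1 \lor ((p1 \to (\lnot p1 \leftrightarrow p4)) \land \lnot p2)).
            × closes — contains both p1 and \lnot p1.
      branch 1.2 (add \lnot ((p4 \lor (\lnot p2 \land \lnot p2)) \lor ((p1 \land (p1 \lor ((p1 \to (\lnot p1 \leftrightarrow p4)) \land \lnot p2))) \land \lnot p2)), \lnot \lnot p1):
        \lnot ((p4 \lor (\lnot p2 \land \lnot p2)) \lor ((p1 \land (p1 \lor ((p1 \to (\lnot p1 \leftrightarrow p4)) \land \lnot p2))) \land \lnot p2)): α-rule — add \lnot (p4 \lor (\lnot p2 \land \lnot p2)), \lnot ((p1 \land (p1 \lor ((p1 \to (\lnot p1 \leftrightarrow p4)) \land \lnot p2))) \land \lnot p2).
        \lnot (p4 \lor (\lnot p2 \land \lnot p2)): α-rule — add \lnot p4, \lnot (\lnot p2 \land \lnot p2).
        \lnot ((p1 \land (p1 \lor ((p1 \to (\lnot p1 \leftrightarrow p4)) \land \lnot p2))) \land \lnot p2): β-rule — branch into \lnot (p1 \land (p1 \lor ((p1 \to (\lnot p1 \leftrightarrow p4)) \land \lnot p2)))  //  \lnot \lnot p2.
          branch 1.2.1 (add \lnot (p1 \land (p1 \lor ((p1 \to (\lnot p1 \leftrightarrow p4)) \land \lnot p2)))):
            \lnot (\lnot p2 \land \lnot p2): β-rule — branch into \lnot \lnot p2  //  \lnot \lnot p2.
              branch 1.2.1.1 (add \lnot \lnot p2):
                \lnot (p1 \land (p1 \lor ((p1 \to (\lnot p1 \leftrightarrow p4)) \land \lnot p2))): β-rule — branch into \lnot p1  //  \lnot (p1 \lor ((p1 \to (\lnot p1 \leftrightarrow p4)) \land \lnot p2)).
                  branch 1.2.1.1.1 (add \lnot p1):
                    × closes — contains both p1 and \lnot p1.
                  branch 1.2.1.1.2 (add \lnot (p1 \lor ((p1 \to (\lnot p1 \leftrightarrow p4)) \land \lnot p2))):
                    \lnot (p1 \lor ((p1 \to (\lnot p1 \leftrightarrow p4)) \land \lnot p2)): α-rule — add \lnot p1, \lnot ((p1 \to (\lnot p1 \leftrightarrow p4)) \land \lnot p2).
                    × closes — contains both p1 and \lnot p1.
              branch 1.2.1.2 (add \lnot \lnot p2):
                \lnot (p1 \land (p1 \lor ((p1 \to (\lnot p1 \leftrightarrow p4)) \land \lnot p2))): β-rule — branch into \lnot p1  //  \lnot (p1 \lor ((p1 \to (\lnot p1 \leftrightarrow p4)) \land \lnot p2)).
                  branch 1.2.1.2.1 (add \lnot p1):
                    × closes — contains both p1 and \lnot p1.
                  branch 1.2.1.2.2 (add \lnot (p1 \lor ((p1 \to (\lnot p1 \leftrightarrow p4)) \land \lnot p2))):
                    \lnot (p1 \lor ((p1 \to (\lnot p1 \leftrightarrow p4)) \land \lnot p2)): α-rule — add \lnot p1, \lnot ((p1 \to (\lnot p1 \leftrightarrow p4)) \land \lnot p2).
                    × closes — contains both p1 and \lnot p1.
          branch 1.2.2 (add \lnot \lnot p2):
            \lnot (\lnot p2 \land \lnot p2): β-rule — branch into \lnot \lnot p2  //  \lnot \lnot p2.
              branch 1.2.2.1 (add \lnot \lnot p2):
                ○ open, literals {p1=T, p2=T, p4=F}.
              branch 1.2.2.2 (add \lnot \lnot p2):
                ○ open, literals {p1=T, p2=T, p4=F}.
  branch 2 (add p4):
    ○ open, literals {p4=T}.
5 branches closed, 5 open.
Each open branch fixes some atoms; the unmentioned ones are free. Counting distinct full assignments: branch {p1=F, p4=T} (p2, p3) contributes 4 new; branch {p1=F, p2=F} (p3, p4) contributes 2 new; branch {p1=T, p2=T, p4=F} (p3) contributes 2 new; branch {p1=T, p2=T, p4=F} (p3) contributes 0 new; branch {p4=T} (p1, p2, p3) contributes 4 new. Total: 12.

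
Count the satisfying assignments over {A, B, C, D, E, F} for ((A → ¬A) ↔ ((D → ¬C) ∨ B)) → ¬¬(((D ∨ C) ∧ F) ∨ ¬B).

Initial set: {T (((A → ¬A) ↔ ((D → ¬C) ∨ B)) → ¬¬(((D ∨ C) ∧ F) ∨ ¬B))}.
T (((A → ¬A) ↔ ((D → ¬C) ∨ B)) → ¬¬(((D ∨ C) ∧ F) ∨ ¬B)): β-rule — branch into F ((A → ¬A) ↔ ((D → ¬C) ∨ B))  //  T ¬¬(((D ∨ C) ∧ F) ∨ ¬B).
  branch 1 (add F ((A → ¬A) ↔ ((D → ¬C) ∨ B))):
    F ((A → ¬A) ↔ ((D → ¬C) ∨ B)): β-rule — branch into T (A → ¬A), F ((D → ¬C) ∨ B)  //  F (A → ¬A), T ((D → ¬C) ∨ B).
      branch 1.1 (add T (A → ¬A), F ((D → ¬C) ∨ B)):
        F ((D → ¬C) ∨ B): α-rule — add F (D → ¬C), F B.
        F (D → ¬C): α-rule — add T D, F ¬C.
        T (A → ¬A): β-rule — branch into F A  //  T ¬A.
          branch 1.1.1 (add F A):
            ○ open, literals {A=0, B=0, C=1, D=1}.
          branch 1.1.2 (add T ¬A):
            ○ open, literals {A=0, B=0, C=1, D=1}.
      branch 1.2 (add F (A → ¬A), T ((D → ¬C) ∨ B)):
        F (A → ¬A): α-rule — add T A, F ¬A.
        T ((D → ¬C) ∨ B): β-rule — branch into T (D → ¬C)  //  T B.
          branch 1.2.1 (add T (D → ¬C)):
            T (D → ¬C): β-rule — branch into F D  //  T ¬C.
              branch 1.2.1.1 (add F D):
                ○ open, literals {A=1, D=0}.
              branch 1.2.1.2 (add T ¬C):
                ○ open, literals {A=1, C=0}.
          branch 1.2.2 (add T B):
            ○ open, literals {A=1, B=1}.
  branch 2 (add T ¬¬(((D ∨ C) ∧ F) ∨ ¬B)):
    T ¬¬(((D ∨ C) ∧ F) ∨ ¬B): drop double negation, giving T (((D ∨ C) ∧ F) ∨ ¬B).
    T (((D ∨ C) ∧ F) ∨ ¬B): β-rule — branch into T ((D ∨ C) ∧ F)  //  T ¬B.
      branch 2.1 (add T ((D ∨ C) ∧ F)):
        T ((D ∨ C) ∧ F): α-rule — add T (D ∨ C), T F.
        T (D ∨ C): β-rule — branch into T D  //  T C.
          branch 2.1.1 (add T D):
            ○ open, literals {D=1, F=1}.
          branch 2.1.2 (add T C):
            ○ open, literals {C=1, F=1}.
      branch 2.2 (add T ¬B):
        ○ open, literals {B=0}.
0 branches closed, 8 open.
Each open branch fixes some atoms; the unmentioned ones are free. Counting distinct full assignments: branch {A=0, B=0, C=1, D=1} (E, F) contributes 4 new; branch {A=0, B=0, C=1, D=1} (E, F) contributes 0 new; branch {A=1, D=0} (B, C, E, F) contributes 16 new; branch {A=1, C=0} (B, D, E, F) contributes 8 new; branch {A=1, B=1} (C, D, E, F) contributes 4 new; branch {D=1, F=1} (A, B, C, E) contributes 8 new; branch {C=1, F=1} (A, B, D, E) contributes 4 new; branch {B=0} (A, C, D, E, F) contributes 10 new. Total: 54.

54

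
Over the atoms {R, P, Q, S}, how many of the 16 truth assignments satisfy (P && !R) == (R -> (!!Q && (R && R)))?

Initial set: {((P && !R) == (R -> (!!Q && (R && R))))}.
((P && !R) == (R -> (!!Q && (R && R)))): β-rule — branch into (P && !R), (R -> (!!Q && (R && R)))  //  !(P && !R), !(R -> (!!Q && (R && R))).
  branch 1 (add (P && !R), (R -> (!!Q && (R && R)))):
    (P && !R): α-rule — add P, !R.
    (R -> (!!Q && (R && R))): β-rule — branch into !R  //  (!!Q && (R && R)).
      branch 1.1 (add !R):
        ○ open, literals {P=true, R=false}.
      branch 1.2 (add (!!Q && (R && R))):
        (!!Q && (R && R)): α-rule — add !!Q, (R && R).
        !!Q: drop double negation, giving Q.
        (R && R): α-rule — add R, R.
        × closes — contains both R and !R.
  branch 2 (add !(P && !R), !(R -> (!!Q && (R && R)))):
    !(R -> (!!Q && (R && R))): α-rule — add R, !(!!Q && (R && R)).
    !(P && !R): β-rule — branch into !P  //  !!R.
      branch 2.1 (add !P):
        !(!!Q && (R && R)): β-rule — branch into !!!Q  //  !(R && R).
          branch 2.1.1 (add !!!Q):
            !!!Q: drop double negation, giving !Q.
            ○ open, literals {P=false, Q=false, R=true}.
          branch 2.1.2 (add !(R && R)):
            !(R && R): β-rule — branch into !R  //  !R.
              branch 2.1.2.1 (add !R):
                × closes — contains both R and !R.
              branch 2.1.2.2 (add !R):
                × closes — contains both R and !R.
      branch 2.2 (add !!R):
        !(!!Q && (R && R)): β-rule — branch into !!!Q  //  !(R && R).
          branch 2.2.1 (add !!!Q):
            !!!Q: drop double negation, giving !Q.
            ○ open, literals {Q=false, R=true}.
          branch 2.2.2 (add !(R && R)):
            !(R && R): β-rule — branch into !R  //  !R.
              branch 2.2.2.1 (add !R):
                × closes — contains both R and !R.
              branch 2.2.2.2 (add !R):
                × closes — contains both R and !R.
5 branches closed, 3 open.
Each open branch fixes some atoms; the unmentioned ones are free. Counting distinct full assignments: branch {P=true, R=false} (Q, S) contributes 4 new; branch {P=false, Q=false, R=true} (S) contributes 2 new; branch {Q=false, R=true} (P, S) contributes 2 new. Total: 8.

8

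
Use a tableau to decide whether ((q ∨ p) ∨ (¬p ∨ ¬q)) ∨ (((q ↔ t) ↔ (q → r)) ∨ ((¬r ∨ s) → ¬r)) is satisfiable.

Satisfiable

Initial set: {(((q ∨ p) ∨ (¬p ∨ ¬q)) ∨ (((q ↔ t) ↔ (q → r)) ∨ ((¬r ∨ s) → ¬r)))}.
(((q ∨ p) ∨ (¬p ∨ ¬q)) ∨ (((q ↔ t) ↔ (q → r)) ∨ ((¬r ∨ s) → ¬r))): β-rule — branch into ((q ∨ p) ∨ (¬p ∨ ¬q))  //  (((q ↔ t) ↔ (q → r)) ∨ ((¬r ∨ s) → ¬r)).
  branch 1 (add ((q ∨ p) ∨ (¬p ∨ ¬q))):
    ((q ∨ p) ∨ (¬p ∨ ¬q)): β-rule — branch into (q ∨ p)  //  (¬p ∨ ¬q).
      branch 1.1 (add (q ∨ p)):
        (q ∨ p): β-rule — branch into q  //  p.
          branch 1.1.1 (add q):
            ○ open, literals {q=1}.
          branch 1.1.2 (add p):
            ○ open, literals {p=1}.
      branch 1.2 (add (¬p ∨ ¬q)):
        (¬p ∨ ¬q): β-rule — branch into ¬p  //  ¬q.
          branch 1.2.1 (add ¬p):
            ○ open, literals {p=0}.
          branch 1.2.2 (add ¬q):
            ○ open, literals {q=0}.
  branch 2 (add (((q ↔ t) ↔ (q → r)) ∨ ((¬r ∨ s) → ¬r))):
    (((q ↔ t) ↔ (q → r)) ∨ ((¬r ∨ s) → ¬r)): β-rule — branch into ((q ↔ t) ↔ (q → r))  //  ((¬r ∨ s) → ¬r).
      branch 2.1 (add ((q ↔ t) ↔ (q → r))):
        ((q ↔ t) ↔ (q → r)): β-rule — branch into (q ↔ t), (q → r)  //  ¬(q ↔ t), ¬(q → r).
          branch 2.1.1 (add (q ↔ t), (q → r)):
            (q ↔ t): β-rule — branch into q, t  //  ¬q, ¬t.
              branch 2.1.1.1 (add q, t):
                (q → r): β-rule — branch into ¬q  //  r.
                  branch 2.1.1.1.1 (add ¬q):
                    × closes — contains both q and ¬q.
                  branch 2.1.1.1.2 (add r):
                    ○ open, literals {q=1, r=1, t=1}.
              branch 2.1.1.2 (add ¬q, ¬t):
                (q → r): β-rule — branch into ¬q  //  r.
                  branch 2.1.1.2.1 (add ¬q):
                    ○ open, literals {q=0, t=0}.
                  branch 2.1.1.2.2 (add r):
                    ○ open, literals {q=0, r=1, t=0}.
          branch 2.1.2 (add ¬(q ↔ t), ¬(q → r)):
            ¬(q → r): α-rule — add q, ¬r.
            ¬(q ↔ t): β-rule — branch into q, ¬t  //  ¬q, t.
              branch 2.1.2.1 (add q, ¬t):
                ○ open, literals {q=1, r=0, t=0}.
              branch 2.1.2.2 (add ¬q, t):
                × closes — contains both q and ¬q.
      branch 2.2 (add ((¬r ∨ s) → ¬r)):
        ((¬r ∨ s) → ¬r): β-rule — branch into ¬(¬r ∨ s)  //  ¬r.
          branch 2.2.1 (add ¬(¬r ∨ s)):
            ¬(¬r ∨ s): α-rule — add ¬¬r, ¬s.
            ○ open, literals {r=1, s=0}.
          branch 2.2.2 (add ¬r):
            ○ open, literals {r=0}.
2 branches closed, 10 open.
An open branch gives a satisfying assignment: q=1.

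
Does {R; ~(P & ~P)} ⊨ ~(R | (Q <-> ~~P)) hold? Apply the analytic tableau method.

No

Initial set: {T R; T ~(P & ~P); F ~(R | (Q <-> ~~P))}.
T ~(P & ~P): β-rule — branch into F P  //  F ~P.
  branch 1 (add F P):
    F ~(R | (Q <-> ~~P)): β-rule — branch into T R  //  T (Q <-> ~~P).
      branch 1.1 (add T R):
        ○ open, literals {P=F, R=T}.
      branch 1.2 (add T (Q <-> ~~P)):
        T (Q <-> ~~P): β-rule — branch into T Q, T ~~P  //  F Q, F ~~P.
          branch 1.2.1 (add T Q, T ~~P):
            T ~~P: drop double negation, giving T P.
            × closes — contains both P and ~P.
          branch 1.2.2 (add F Q, F ~~P):
            F ~~P: drop double negation, giving F P.
            ○ open, literals {P=F, Q=F, R=T}.
  branch 2 (add F ~P):
    F ~(R | (Q <-> ~~P)): β-rule — branch into T R  //  T (Q <-> ~~P).
      branch 2.1 (add T R):
        ○ open, literals {P=T, R=T}.
      branch 2.2 (add T (Q <-> ~~P)):
        T (Q <-> ~~P): β-rule — branch into T Q, T ~~P  //  F Q, F ~~P.
          branch 2.2.1 (add T Q, T ~~P):
            T ~~P: drop double negation, giving T P.
            ○ open, literals {P=T, Q=T, R=T}.
          branch 2.2.2 (add F Q, F ~~P):
            F ~~P: drop double negation, giving F P.
            × closes — contains both P and ~P.
2 branches closed, 4 open.
An open branch gives a countermodel: P=F, R=T (unmentioned atoms arbitrary); the premises hold there but the conclusion fails.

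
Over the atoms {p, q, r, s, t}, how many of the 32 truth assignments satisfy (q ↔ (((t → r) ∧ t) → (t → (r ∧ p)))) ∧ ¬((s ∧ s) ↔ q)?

8

Initial set: {((q ↔ (((t → r) ∧ t) → (t → (r ∧ p)))) ∧ ¬((s ∧ s) ↔ q))}.
((q ↔ (((t → r) ∧ t) → (t → (r ∧ p)))) ∧ ¬((s ∧ s) ↔ q)): α-rule — add (q ↔ (((t → r) ∧ t) → (t → (r ∧ p)))), ¬((s ∧ s) ↔ q).
(q ↔ (((t → r) ∧ t) → (t → (r ∧ p)))): β-rule — branch into q, (((t → r) ∧ t) → (t → (r ∧ p)))  //  ¬q, ¬(((t → r) ∧ t) → (t → (r ∧ p))).
  branch 1 (add q, (((t → r) ∧ t) → (t → (r ∧ p)))):
    ¬((s ∧ s) ↔ q): β-rule — branch into (s ∧ s), ¬q  //  ¬(s ∧ s), q.
      branch 1.1 (add (s ∧ s), ¬q):
        × closes — contains both q and ¬q.
      branch 1.2 (add ¬(s ∧ s), q):
        (((t → r) ∧ t) → (t → (r ∧ p))): β-rule — branch into ¬((t → r) ∧ t)  //  (t → (r ∧ p)).
          branch 1.2.1 (add ¬((t → r) ∧ t)):
            ¬(s ∧ s): β-rule — branch into ¬s  //  ¬s.
              branch 1.2.1.1 (add ¬s):
                ¬((t → r) ∧ t): β-rule — branch into ¬(t → r)  //  ¬t.
                  branch 1.2.1.1.1 (add ¬(t → r)):
                    ¬(t → r): α-rule — add t, ¬r.
                    ○ open, literals {q=true, r=false, s=false, t=true}.
                  branch 1.2.1.1.2 (add ¬t):
                    ○ open, literals {q=true, s=false, t=false}.
              branch 1.2.1.2 (add ¬s):
                ¬((t → r) ∧ t): β-rule — branch into ¬(t → r)  //  ¬t.
                  branch 1.2.1.2.1 (add ¬(t → r)):
                    ¬(t → r): α-rule — add t, ¬r.
                    ○ open, literals {q=true, r=false, s=false, t=true}.
                  branch 1.2.1.2.2 (add ¬t):
                    ○ open, literals {q=true, s=false, t=false}.
          branch 1.2.2 (add (t → (r ∧ p))):
            ¬(s ∧ s): β-rule — branch into ¬s  //  ¬s.
              branch 1.2.2.1 (add ¬s):
                (t → (r ∧ p)): β-rule — branch into ¬t  //  (r ∧ p).
                  branch 1.2.2.1.1 (add ¬t):
                    ○ open, literals {q=true, s=false, t=false}.
                  branch 1.2.2.1.2 (add (r ∧ p)):
                    (r ∧ p): α-rule — add r, p.
                    ○ open, literals {p=true, q=true, r=true, s=false}.
              branch 1.2.2.2 (add ¬s):
                (t → (r ∧ p)): β-rule — branch into ¬t  //  (r ∧ p).
                  branch 1.2.2.2.1 (add ¬t):
                    ○ open, literals {q=true, s=false, t=false}.
                  branch 1.2.2.2.2 (add (r ∧ p)):
                    (r ∧ p): α-rule — add r, p.
                    ○ open, literals {p=true, q=true, r=true, s=false}.
  branch 2 (add ¬q, ¬(((t → r) ∧ t) → (t → (r ∧ p)))):
    ¬(((t → r) ∧ t) → (t → (r ∧ p))): α-rule — add ((t → r) ∧ t), ¬(t → (r ∧ p)).
    ((t → r) ∧ t): α-rule — add (t → r), t.
    ¬(t → (r ∧ p)): α-rule — add t, ¬(r ∧ p).
    ¬((s ∧ s) ↔ q): β-rule — branch into (s ∧ s), ¬q  //  ¬(s ∧ s), q.
      branch 2.1 (add (s ∧ s), ¬q):
        (s ∧ s): α-rule — add s, s.
        (t → r): β-rule — branch into ¬t  //  r.
          branch 2.1.1 (add ¬t):
            × closes — contains both t and ¬t.
          branch 2.1.2 (add r):
            ¬(r ∧ p): β-rule — branch into ¬r  //  ¬p.
              branch 2.1.2.1 (add ¬r):
                × closes — contains both r and ¬r.
              branch 2.1.2.2 (add ¬p):
                ○ open, literals {p=false, q=false, r=true, s=true, t=true}.
      branch 2.2 (add ¬(s ∧ s), q):
        × closes — contains both q and ¬q.
4 branches closed, 9 open.
Each open branch fixes some atoms; the unmentioned ones are free. Counting distinct full assignments: branch {q=true, r=false, s=false, t=true} (p) contributes 2 new; branch {q=true, s=false, t=false} (p, r) contributes 4 new; branch {q=true, r=false, s=false, t=true} (p) contributes 0 new; branch {q=true, s=false, t=false} (p, r) contributes 0 new; branch {q=true, s=false, t=false} (p, r) contributes 0 new; branch {p=true, q=true, r=true, s=false} (t) contributes 1 new; branch {q=true, s=false, t=false} (p, r) contributes 0 new; branch {p=true, q=true, r=true, s=false} (t) contributes 0 new; branch {p=false, q=false, r=true, s=true, t=true} (none free) contributes 1 new. Total: 8.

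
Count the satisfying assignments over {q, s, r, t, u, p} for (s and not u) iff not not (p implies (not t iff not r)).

Initial set: {((s and not u) iff not not (p implies (not t iff not r)))}.
((s and not u) iff not not (p implies (not t iff not r))): β-rule — branch into (s and not u), not not (p implies (not t iff not r))  //  not (s and not u), not not not (p implies (not t iff not r)).
  branch 1 (add (s and not u), not not (p implies (not t iff not r))):
    (s and not u): α-rule — add s, not u.
    not not (p implies (not t iff not r)): drop double negation, giving (p implies (not t iff not r)).
    (p implies (not t iff not r)): β-rule — branch into not p  //  (not t iff not r).
      branch 1.1 (add not p):
        ○ open, literals {p=0, s=1, u=0}.
      branch 1.2 (add (not t iff not r)):
        (not t iff not r): β-rule — branch into not t, not r  //  not not t, not not r.
          branch 1.2.1 (add not t, not r):
            ○ open, literals {r=0, s=1, t=0, u=0}.
          branch 1.2.2 (add not not t, not not r):
            ○ open, literals {r=1, s=1, t=1, u=0}.
  branch 2 (add not (s and not u), not not not (p implies (not t iff not r))):
    not not not (p implies (not t iff not r)): drop double negation, giving not (p implies (not t iff not r)).
    not (p implies (not t iff not r)): α-rule — add p, not (not t iff not r).
    not (s and not u): β-rule — branch into not s  //  not not u.
      branch 2.1 (add not s):
        not (not t iff not r): β-rule — branch into not t, not not r  //  not not t, not r.
          branch 2.1.1 (add not t, not not r):
            ○ open, literals {p=1, r=1, s=0, t=0}.
          branch 2.1.2 (add not not t, not r):
            ○ open, literals {p=1, r=0, s=0, t=1}.
      branch 2.2 (add not not u):
        not (not t iff not r): β-rule — branch into not t, not not r  //  not not t, not r.
          branch 2.2.1 (add not t, not not r):
            ○ open, literals {p=1, r=1, t=0, u=1}.
          branch 2.2.2 (add not not t, not r):
            ○ open, literals {p=1, r=0, t=1, u=1}.
0 branches closed, 7 open.
Each open branch fixes some atoms; the unmentioned ones are free. Counting distinct full assignments: branch {p=0, s=1, u=0} (q, r, t) contributes 8 new; branch {r=0, s=1, t=0, u=0} (q, p) contributes 2 new; branch {r=1, s=1, t=1, u=0} (q, p) contributes 2 new; branch {p=1, r=1, s=0, t=0} (q, u) contributes 4 new; branch {p=1, r=0, s=0, t=1} (q, u) contributes 4 new; branch {p=1, r=1, t=0, u=1} (q, s) contributes 2 new; branch {p=1, r=0, t=1, u=1} (q, s) contributes 2 new. Total: 24.

24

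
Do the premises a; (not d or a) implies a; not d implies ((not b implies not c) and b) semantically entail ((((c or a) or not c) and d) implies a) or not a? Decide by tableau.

Yes

Initial set: {a; ((not d or a) implies a); (not d implies ((not b implies not c) and b)); not (((((c or a) or not c) and d) implies a) or not a)}.
not (((((c or a) or not c) and d) implies a) or not a): α-rule — add not ((((c or a) or not c) and d) implies a), not not a.
not ((((c or a) or not c) and d) implies a): α-rule — add (((c or a) or not c) and d), not a.
× closes — contains both a and not a.
All 1 branch closes.
Every branch closed, so the premises entail the conclusion.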